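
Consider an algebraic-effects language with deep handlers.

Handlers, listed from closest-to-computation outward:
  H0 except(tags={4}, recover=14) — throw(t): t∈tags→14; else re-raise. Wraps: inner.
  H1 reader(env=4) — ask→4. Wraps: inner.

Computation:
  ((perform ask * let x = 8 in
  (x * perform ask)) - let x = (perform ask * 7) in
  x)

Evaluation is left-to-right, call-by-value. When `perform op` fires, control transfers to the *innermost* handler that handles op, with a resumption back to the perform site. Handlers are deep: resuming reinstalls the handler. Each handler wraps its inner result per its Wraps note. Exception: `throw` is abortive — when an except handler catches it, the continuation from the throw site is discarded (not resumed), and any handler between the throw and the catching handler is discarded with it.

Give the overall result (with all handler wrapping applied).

Answer: 100

Step-by-step:
ask @ H1 ⇒ 4
ask @ H1 ⇒ 4
ask @ H1 ⇒ 4
H0 returns 100
H1 returns 100
= 100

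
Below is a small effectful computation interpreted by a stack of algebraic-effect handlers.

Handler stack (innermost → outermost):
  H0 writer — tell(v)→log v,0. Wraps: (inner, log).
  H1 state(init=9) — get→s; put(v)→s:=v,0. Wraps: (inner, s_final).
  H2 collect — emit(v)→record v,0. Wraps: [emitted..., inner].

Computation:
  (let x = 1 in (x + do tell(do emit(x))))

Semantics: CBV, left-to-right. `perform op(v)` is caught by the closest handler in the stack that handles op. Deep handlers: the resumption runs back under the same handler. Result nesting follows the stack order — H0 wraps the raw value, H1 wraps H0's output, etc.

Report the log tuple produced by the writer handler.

Answer: (0)

Working:
emit(1) @ H2 ⇒ out+=1
tell(0) @ H0 ⇒ log+=0
H0 returns (1, (0))
H1 returns ((1, (0)), 9)
H2 returns [1, ((1, (0)), 9)]
= [1, ((1, (0)), 9)]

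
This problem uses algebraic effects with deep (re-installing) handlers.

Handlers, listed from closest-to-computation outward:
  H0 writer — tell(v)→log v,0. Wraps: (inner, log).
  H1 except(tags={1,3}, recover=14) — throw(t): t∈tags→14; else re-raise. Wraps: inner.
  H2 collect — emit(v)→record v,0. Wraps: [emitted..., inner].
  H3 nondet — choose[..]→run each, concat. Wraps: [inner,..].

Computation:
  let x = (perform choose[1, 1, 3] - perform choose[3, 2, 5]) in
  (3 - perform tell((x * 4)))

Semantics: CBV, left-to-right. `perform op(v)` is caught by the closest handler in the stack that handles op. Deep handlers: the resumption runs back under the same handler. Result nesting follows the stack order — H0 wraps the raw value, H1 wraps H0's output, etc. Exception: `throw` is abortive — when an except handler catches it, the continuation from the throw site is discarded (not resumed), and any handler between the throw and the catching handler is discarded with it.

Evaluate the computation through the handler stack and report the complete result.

Step-by-step:
choose[1, 1, 3] @ H3
  branch[0] choose=1:
    choose[3, 2, 5] @ H3
      branch[0] choose=3:
        tell(-8) @ H0 ⇒ log+=-8
        H0 returns (3, (-8))
        H1 returns (3, (-8))
        H2 returns [(3, (-8))]
        H3 returns [[(3, (-8))]]
      branch[1] choose=2:
        tell(-4) @ H0 ⇒ log+=-4
        H0 returns (3, (-4))
        H1 returns (3, (-4))
        H2 returns [(3, (-4))]
        H3 returns [[(3, (-4))]]
      branch[2] choose=5:
        tell(-16) @ H0 ⇒ log+=-16
        H0 returns (3, (-16))
        H1 returns (3, (-16))
        H2 returns [(3, (-16))]
        H3 returns [[(3, (-16))]]
  branch[1] choose=1:
    choose[3, 2, 5] @ H3
      branch[0] choose=3:
        tell(-8) @ H0 ⇒ log+=-8
        H0 returns (3, (-8))
        H1 returns (3, (-8))
        H2 returns [(3, (-8))]
        H3 returns [[(3, (-8))]]
      branch[1] choose=2:
        tell(-4) @ H0 ⇒ log+=-4
        H0 returns (3, (-4))
        H1 returns (3, (-4))
        H2 returns [(3, (-4))]
        H3 returns [[(3, (-4))]]
      branch[2] choose=5:
        tell(-16) @ H0 ⇒ log+=-16
        H0 returns (3, (-16))
        H1 returns (3, (-16))
        H2 returns [(3, (-16))]
        H3 returns [[(3, (-16))]]
  branch[2] choose=3:
    choose[3, 2, 5] @ H3
      branch[0] choose=3:
        tell(0) @ H0 ⇒ log+=0
        H0 returns (3, (0))
        H1 returns (3, (0))
        H2 returns [(3, (0))]
        H3 returns [[(3, (0))]]
      branch[1] choose=2:
        tell(4) @ H0 ⇒ log+=4
        H0 returns (3, (4))
        H1 returns (3, (4))
        H2 returns [(3, (4))]
        H3 returns [[(3, (4))]]
      branch[2] choose=5:
        tell(-8) @ H0 ⇒ log+=-8
        H0 returns (3, (-8))
        H1 returns (3, (-8))
        H2 returns [(3, (-8))]
        H3 returns [[(3, (-8))]]
= [[(3, (-8))], [(3, (-4))], [(3, (-16))], [(3, (-8))], [(3, (-4))], [(3, (-16))], [(3, (0))], [(3, (4))], [(3, (-8))]]

Answer: [[(3, (-8))], [(3, (-4))], [(3, (-16))], [(3, (-8))], [(3, (-4))], [(3, (-16))], [(3, (0))], [(3, (4))], [(3, (-8))]]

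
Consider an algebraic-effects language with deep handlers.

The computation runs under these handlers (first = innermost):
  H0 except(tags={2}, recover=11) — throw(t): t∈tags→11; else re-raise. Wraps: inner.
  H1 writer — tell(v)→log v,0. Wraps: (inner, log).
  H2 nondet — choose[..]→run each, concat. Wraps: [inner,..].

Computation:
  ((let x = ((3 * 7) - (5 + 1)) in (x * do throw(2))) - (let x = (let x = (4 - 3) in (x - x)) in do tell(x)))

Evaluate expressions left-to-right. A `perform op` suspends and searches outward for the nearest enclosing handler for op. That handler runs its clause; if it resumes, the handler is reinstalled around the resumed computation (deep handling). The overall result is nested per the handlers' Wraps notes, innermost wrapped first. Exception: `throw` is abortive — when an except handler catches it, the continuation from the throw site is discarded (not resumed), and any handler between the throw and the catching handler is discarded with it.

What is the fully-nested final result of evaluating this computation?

Working:
throw(2) @ H0 caught ⇒ 11
H1 returns (11, ())
H2 returns [(11, ())]
= [(11, ())]

Answer: [(11, ())]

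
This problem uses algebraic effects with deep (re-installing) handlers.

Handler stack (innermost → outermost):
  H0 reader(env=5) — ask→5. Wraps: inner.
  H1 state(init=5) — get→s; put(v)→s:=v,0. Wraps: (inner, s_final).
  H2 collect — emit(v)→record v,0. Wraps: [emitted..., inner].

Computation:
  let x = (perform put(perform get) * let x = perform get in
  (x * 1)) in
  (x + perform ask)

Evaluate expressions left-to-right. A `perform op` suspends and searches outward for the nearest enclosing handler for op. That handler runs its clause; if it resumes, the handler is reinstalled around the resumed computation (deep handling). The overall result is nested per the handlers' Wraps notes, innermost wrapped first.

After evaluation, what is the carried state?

Answer: 5

Step-by-step:
get @ H1 ⇒ 5
put(5) @ H1 ⇒ s:=5
get @ H1 ⇒ 5
ask @ H0 ⇒ 5
H0 returns 5
H1 returns (5, 5)
H2 returns [(5, 5)]
= [(5, 5)]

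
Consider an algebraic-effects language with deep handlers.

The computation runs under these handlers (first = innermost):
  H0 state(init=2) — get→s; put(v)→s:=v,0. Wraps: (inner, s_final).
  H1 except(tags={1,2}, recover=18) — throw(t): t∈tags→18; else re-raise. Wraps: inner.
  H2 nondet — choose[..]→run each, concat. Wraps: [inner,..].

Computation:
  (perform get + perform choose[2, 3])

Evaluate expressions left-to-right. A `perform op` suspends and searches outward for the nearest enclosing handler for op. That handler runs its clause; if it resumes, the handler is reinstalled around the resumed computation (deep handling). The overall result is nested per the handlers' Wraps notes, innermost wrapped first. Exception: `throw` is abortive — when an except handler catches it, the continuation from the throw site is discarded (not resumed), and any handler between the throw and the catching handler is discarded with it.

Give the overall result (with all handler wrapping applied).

Evaluation trace:
get @ H0 ⇒ 2
choose[2, 3] @ H2
  branch[0] choose=2:
    H0 returns (4, 2)
    H1 returns (4, 2)
    H2 returns [(4, 2)]
  branch[1] choose=3:
    H0 returns (5, 2)
    H1 returns (5, 2)
    H2 returns [(5, 2)]
= [(4, 2), (5, 2)]

Answer: [(4, 2), (5, 2)]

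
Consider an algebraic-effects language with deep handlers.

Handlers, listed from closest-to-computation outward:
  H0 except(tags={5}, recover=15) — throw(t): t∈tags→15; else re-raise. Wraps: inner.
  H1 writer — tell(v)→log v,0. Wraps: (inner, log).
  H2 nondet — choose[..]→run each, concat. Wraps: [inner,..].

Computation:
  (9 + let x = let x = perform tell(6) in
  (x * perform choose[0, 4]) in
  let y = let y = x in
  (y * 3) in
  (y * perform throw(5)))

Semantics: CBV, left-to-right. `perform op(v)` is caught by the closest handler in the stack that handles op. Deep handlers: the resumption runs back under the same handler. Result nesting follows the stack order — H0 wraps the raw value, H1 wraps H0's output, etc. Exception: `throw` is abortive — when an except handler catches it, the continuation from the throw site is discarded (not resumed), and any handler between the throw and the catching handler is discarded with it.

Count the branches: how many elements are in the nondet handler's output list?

Answer: 2

Evaluation trace:
tell(6) @ H1 ⇒ log+=6
choose[0, 4] @ H2
  branch[0] choose=0:
    throw(5) @ H0 caught ⇒ 15
    H1 returns (15, (6))
    H2 returns [(15, (6))]
  branch[1] choose=4:
    throw(5) @ H0 caught ⇒ 15
    H1 returns (15, (6))
    H2 returns [(15, (6))]
= [(15, (6)), (15, (6))]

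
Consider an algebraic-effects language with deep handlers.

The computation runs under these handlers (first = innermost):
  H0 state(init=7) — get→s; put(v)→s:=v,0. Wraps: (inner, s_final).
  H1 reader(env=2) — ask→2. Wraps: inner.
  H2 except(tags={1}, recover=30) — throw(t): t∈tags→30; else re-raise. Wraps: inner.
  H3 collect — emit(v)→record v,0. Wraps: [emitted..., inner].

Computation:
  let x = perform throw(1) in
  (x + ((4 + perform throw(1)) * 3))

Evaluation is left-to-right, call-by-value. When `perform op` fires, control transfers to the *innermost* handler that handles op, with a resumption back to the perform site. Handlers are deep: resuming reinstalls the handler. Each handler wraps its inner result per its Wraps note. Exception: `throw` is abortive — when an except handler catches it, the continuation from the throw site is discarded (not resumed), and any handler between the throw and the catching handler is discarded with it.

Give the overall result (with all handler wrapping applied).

Answer: [30]

Step-by-step:
throw(1) @ H2 caught ⇒ 30
H3 returns [30]
= [30]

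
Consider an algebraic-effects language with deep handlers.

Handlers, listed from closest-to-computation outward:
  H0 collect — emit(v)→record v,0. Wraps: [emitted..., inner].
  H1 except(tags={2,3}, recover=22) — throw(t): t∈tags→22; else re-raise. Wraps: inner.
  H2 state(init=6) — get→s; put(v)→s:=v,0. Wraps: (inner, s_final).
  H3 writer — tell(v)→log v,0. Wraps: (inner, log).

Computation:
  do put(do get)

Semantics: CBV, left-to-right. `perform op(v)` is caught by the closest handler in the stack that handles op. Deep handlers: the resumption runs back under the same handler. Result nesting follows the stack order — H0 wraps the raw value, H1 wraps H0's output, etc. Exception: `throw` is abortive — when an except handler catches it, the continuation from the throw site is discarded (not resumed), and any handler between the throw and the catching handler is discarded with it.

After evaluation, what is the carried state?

Step-by-step:
get @ H2 ⇒ 6
put(6) @ H2 ⇒ s:=6
H0 returns [0]
H1 returns [0]
H2 returns ([0], 6)
H3 returns (([0], 6), ())
= (([0], 6), ())

Answer: 6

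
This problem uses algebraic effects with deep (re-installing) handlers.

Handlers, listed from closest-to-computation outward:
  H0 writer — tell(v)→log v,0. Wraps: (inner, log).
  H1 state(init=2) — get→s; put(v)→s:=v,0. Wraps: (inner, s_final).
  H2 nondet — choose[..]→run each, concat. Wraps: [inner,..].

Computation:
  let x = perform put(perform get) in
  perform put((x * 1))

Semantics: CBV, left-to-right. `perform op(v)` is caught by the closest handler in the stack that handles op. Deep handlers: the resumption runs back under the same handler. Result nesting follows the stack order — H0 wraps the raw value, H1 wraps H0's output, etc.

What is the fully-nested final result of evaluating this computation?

Evaluation trace:
get @ H1 ⇒ 2
put(2) @ H1 ⇒ s:=2
put(0) @ H1 ⇒ s:=0
H0 returns (0, ())
H1 returns ((0, ()), 0)
H2 returns [((0, ()), 0)]
= [((0, ()), 0)]

Answer: [((0, ()), 0)]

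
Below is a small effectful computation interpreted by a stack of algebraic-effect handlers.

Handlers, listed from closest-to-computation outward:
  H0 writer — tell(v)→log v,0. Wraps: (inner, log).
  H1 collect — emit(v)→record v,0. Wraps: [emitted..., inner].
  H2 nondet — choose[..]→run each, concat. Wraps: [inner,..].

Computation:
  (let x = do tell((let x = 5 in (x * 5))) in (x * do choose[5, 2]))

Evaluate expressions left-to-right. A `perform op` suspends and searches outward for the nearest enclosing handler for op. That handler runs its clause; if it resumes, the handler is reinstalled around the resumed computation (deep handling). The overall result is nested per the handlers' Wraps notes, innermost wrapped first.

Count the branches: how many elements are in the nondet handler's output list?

Working:
tell(25) @ H0 ⇒ log+=25
choose[5, 2] @ H2
  branch[0] choose=5:
    H0 returns (0, (25))
    H1 returns [(0, (25))]
    H2 returns [[(0, (25))]]
  branch[1] choose=2:
    H0 returns (0, (25))
    H1 returns [(0, (25))]
    H2 returns [[(0, (25))]]
= [[(0, (25))], [(0, (25))]]

Answer: 2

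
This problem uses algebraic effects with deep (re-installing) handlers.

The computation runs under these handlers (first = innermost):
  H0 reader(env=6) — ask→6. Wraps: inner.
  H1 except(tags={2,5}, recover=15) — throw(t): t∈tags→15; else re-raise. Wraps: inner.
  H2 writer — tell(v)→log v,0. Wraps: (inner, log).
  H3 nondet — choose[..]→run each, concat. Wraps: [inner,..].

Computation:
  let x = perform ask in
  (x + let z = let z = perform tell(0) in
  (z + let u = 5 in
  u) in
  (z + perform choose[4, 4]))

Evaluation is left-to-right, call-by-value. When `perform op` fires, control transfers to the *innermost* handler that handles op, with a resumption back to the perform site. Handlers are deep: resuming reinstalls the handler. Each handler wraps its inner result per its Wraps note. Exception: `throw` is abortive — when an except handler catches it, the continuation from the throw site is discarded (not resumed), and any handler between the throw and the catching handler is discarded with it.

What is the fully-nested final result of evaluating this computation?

Answer: [(15, (0)), (15, (0))]

Working:
ask @ H0 ⇒ 6
tell(0) @ H2 ⇒ log+=0
choose[4, 4] @ H3
  branch[0] choose=4:
    H0 returns 15
    H1 returns 15
    H2 returns (15, (0))
    H3 returns [(15, (0))]
  branch[1] choose=4:
    H0 returns 15
    H1 returns 15
    H2 returns (15, (0))
    H3 returns [(15, (0))]
= [(15, (0)), (15, (0))]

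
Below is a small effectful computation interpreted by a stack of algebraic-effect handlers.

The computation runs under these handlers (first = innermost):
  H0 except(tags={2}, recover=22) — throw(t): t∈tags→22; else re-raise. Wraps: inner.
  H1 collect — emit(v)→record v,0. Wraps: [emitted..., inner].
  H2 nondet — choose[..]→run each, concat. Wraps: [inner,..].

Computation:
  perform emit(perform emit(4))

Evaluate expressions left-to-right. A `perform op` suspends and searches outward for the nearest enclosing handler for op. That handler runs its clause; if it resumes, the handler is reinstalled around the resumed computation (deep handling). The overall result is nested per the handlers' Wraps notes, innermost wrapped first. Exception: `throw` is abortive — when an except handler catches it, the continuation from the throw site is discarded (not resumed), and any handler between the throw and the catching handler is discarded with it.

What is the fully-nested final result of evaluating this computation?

Answer: [[4, 0, 0]]

Step-by-step:
emit(4) @ H1 ⇒ out+=4
emit(0) @ H1 ⇒ out+=0
H0 returns 0
H1 returns [4, 0, 0]
H2 returns [[4, 0, 0]]
= [[4, 0, 0]]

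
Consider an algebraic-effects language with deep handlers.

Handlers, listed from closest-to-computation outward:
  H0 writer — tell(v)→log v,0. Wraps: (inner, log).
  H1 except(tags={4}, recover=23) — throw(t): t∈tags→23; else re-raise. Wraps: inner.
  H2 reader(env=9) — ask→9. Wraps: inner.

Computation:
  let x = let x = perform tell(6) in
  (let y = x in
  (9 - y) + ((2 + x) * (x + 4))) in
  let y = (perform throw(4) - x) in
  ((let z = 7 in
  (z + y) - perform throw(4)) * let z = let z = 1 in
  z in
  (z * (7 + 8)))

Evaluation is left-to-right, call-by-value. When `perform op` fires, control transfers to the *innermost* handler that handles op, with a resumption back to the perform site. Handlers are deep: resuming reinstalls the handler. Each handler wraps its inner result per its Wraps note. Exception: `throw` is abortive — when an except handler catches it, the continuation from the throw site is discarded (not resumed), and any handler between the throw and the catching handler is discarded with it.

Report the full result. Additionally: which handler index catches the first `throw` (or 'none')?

Working:
tell(6) @ H0 ⇒ log+=6
throw(4) @ H1 caught ⇒ 23
H2 returns 23
= 23

Answer: 23 ; first throw caught by: H1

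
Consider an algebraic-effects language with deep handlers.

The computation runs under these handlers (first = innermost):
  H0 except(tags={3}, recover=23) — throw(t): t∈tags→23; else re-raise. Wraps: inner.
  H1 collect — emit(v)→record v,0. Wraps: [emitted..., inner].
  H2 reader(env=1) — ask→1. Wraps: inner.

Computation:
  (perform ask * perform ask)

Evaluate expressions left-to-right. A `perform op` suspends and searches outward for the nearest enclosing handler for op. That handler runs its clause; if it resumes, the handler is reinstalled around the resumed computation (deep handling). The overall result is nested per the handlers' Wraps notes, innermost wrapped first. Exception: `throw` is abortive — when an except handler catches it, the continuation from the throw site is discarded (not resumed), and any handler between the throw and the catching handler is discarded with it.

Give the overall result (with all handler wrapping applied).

Working:
ask @ H2 ⇒ 1
ask @ H2 ⇒ 1
H0 returns 1
H1 returns [1]
H2 returns [1]
= [1]

Answer: [1]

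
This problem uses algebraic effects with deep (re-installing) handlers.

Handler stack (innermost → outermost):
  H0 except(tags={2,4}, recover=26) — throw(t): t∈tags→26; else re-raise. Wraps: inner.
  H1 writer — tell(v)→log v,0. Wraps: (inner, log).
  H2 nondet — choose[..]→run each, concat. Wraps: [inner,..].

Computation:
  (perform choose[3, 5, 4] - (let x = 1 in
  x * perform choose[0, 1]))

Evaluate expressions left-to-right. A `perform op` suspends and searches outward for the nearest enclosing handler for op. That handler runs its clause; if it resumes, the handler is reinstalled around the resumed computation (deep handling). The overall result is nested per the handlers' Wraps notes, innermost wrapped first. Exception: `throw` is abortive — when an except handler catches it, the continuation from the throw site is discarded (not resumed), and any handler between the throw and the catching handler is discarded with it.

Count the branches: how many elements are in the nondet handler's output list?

Answer: 6

Working:
choose[3, 5, 4] @ H2
  branch[0] choose=3:
    choose[0, 1] @ H2
      branch[0] choose=0:
        H0 returns 3
        H1 returns (3, ())
        H2 returns [(3, ())]
      branch[1] choose=1:
        H0 returns 2
        H1 returns (2, ())
        H2 returns [(2, ())]
  branch[1] choose=5:
    choose[0, 1] @ H2
      branch[0] choose=0:
        H0 returns 5
        H1 returns (5, ())
        H2 returns [(5, ())]
      branch[1] choose=1:
        H0 returns 4
        H1 returns (4, ())
        H2 returns [(4, ())]
  branch[2] choose=4:
    choose[0, 1] @ H2
      branch[0] choose=0:
        H0 returns 4
        H1 returns (4, ())
        H2 returns [(4, ())]
      branch[1] choose=1:
        H0 returns 3
        H1 returns (3, ())
        H2 returns [(3, ())]
= [(3, ()), (2, ()), (5, ()), (4, ()), (4, ()), (3, ())]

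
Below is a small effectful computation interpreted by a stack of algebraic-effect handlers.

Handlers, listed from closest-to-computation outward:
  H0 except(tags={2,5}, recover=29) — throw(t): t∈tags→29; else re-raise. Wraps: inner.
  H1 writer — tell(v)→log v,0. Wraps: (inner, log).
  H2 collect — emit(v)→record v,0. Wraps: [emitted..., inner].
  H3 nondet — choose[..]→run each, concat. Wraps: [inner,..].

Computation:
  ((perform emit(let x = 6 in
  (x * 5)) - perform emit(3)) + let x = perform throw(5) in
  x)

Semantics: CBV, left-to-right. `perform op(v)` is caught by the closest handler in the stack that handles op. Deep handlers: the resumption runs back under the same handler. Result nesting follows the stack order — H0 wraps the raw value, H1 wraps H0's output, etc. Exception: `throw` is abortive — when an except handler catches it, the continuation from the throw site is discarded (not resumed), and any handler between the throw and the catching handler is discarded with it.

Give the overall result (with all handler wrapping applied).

Step-by-step:
emit(30) @ H2 ⇒ out+=30
emit(3) @ H2 ⇒ out+=3
throw(5) @ H0 caught ⇒ 29
H1 returns (29, ())
H2 returns [30, 3, (29, ())]
H3 returns [[30, 3, (29, ())]]
= [[30, 3, (29, ())]]

Answer: [[30, 3, (29, ())]]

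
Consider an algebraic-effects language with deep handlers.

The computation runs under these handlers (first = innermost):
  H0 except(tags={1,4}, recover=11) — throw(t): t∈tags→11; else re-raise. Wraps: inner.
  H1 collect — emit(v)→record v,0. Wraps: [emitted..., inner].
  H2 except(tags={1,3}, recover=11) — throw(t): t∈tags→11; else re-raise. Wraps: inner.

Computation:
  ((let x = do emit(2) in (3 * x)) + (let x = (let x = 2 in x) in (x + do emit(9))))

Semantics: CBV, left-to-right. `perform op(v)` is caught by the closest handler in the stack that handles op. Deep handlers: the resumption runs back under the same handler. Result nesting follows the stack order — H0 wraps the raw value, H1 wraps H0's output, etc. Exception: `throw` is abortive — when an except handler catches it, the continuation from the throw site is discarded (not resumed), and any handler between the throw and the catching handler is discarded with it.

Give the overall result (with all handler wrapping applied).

Working:
emit(2) @ H1 ⇒ out+=2
emit(9) @ H1 ⇒ out+=9
H0 returns 2
H1 returns [2, 9, 2]
H2 returns [2, 9, 2]
= [2, 9, 2]

Answer: [2, 9, 2]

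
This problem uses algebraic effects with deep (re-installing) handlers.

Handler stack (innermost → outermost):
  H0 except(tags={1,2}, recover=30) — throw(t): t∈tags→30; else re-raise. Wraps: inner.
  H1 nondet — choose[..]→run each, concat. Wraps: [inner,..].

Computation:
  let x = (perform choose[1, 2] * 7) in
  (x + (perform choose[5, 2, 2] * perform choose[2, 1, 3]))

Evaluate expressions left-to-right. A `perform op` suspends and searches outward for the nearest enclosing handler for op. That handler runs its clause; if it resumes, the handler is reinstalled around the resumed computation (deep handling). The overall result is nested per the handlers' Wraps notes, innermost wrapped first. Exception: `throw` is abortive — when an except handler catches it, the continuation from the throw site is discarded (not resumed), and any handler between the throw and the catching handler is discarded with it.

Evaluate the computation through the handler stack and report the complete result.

Evaluation trace:
choose[1, 2] @ H1
  branch[0] choose=1:
    choose[5, 2, 2] @ H1
      branch[0] choose=5:
        choose[2, 1, 3] @ H1
          branch[0] choose=2:
            H0 returns 17
            H1 returns [17]
          branch[1] choose=1:
            H0 returns 12
            H1 returns [12]
          branch[2] choose=3:
            H0 returns 22
            H1 returns [22]
      branch[1] choose=2:
        choose[2, 1, 3] @ H1
          branch[0] choose=2:
            H0 returns 11
            H1 returns [11]
          branch[1] choose=1:
            H0 returns 9
            H1 returns [9]
          branch[2] choose=3:
            H0 returns 13
            H1 returns [13]
      branch[2] choose=2:
        choose[2, 1, 3] @ H1
          branch[0] choose=2:
            H0 returns 11
            H1 returns [11]
          branch[1] choose=1:
            H0 returns 9
            H1 returns [9]
          branch[2] choose=3:
            H0 returns 13
            H1 returns [13]
  branch[1] choose=2:
    choose[5, 2, 2] @ H1
      branch[0] choose=5:
        choose[2, 1, 3] @ H1
          branch[0] choose=2:
            H0 returns 24
            H1 returns [24]
          branch[1] choose=1:
            H0 returns 19
            H1 returns [19]
          branch[2] choose=3:
            H0 returns 29
            H1 returns [29]
      branch[1] choose=2:
        choose[2, 1, 3] @ H1
          branch[0] choose=2:
            H0 returns 18
            H1 returns [18]
          branch[1] choose=1:
            H0 returns 16
            H1 returns [16]
          branch[2] choose=3:
            H0 returns 20
            H1 returns [20]
      branch[2] choose=2:
        choose[2, 1, 3] @ H1
          branch[0] choose=2:
            H0 returns 18
            H1 returns [18]
          branch[1] choose=1:
            H0 returns 16
            H1 returns [16]
          branch[2] choose=3:
            H0 returns 20
            H1 returns [20]
= [17, 12, 22, 11, 9, 13, 11, 9, 13, 24, 19, 29, 18, 16, 20, 18, 16, 20]

Answer: [17, 12, 22, 11, 9, 13, 11, 9, 13, 24, 19, 29, 18, 16, 20, 18, 16, 20]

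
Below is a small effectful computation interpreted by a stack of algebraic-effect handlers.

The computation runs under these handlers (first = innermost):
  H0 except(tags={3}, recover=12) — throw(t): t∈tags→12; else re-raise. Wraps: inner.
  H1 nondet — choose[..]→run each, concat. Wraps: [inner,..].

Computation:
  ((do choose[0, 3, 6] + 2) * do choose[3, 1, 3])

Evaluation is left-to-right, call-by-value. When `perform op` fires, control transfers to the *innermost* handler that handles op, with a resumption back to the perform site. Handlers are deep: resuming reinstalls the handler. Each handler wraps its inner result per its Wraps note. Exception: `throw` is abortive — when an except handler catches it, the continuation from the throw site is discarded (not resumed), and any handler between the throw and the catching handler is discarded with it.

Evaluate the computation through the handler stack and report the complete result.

Working:
choose[0, 3, 6] @ H1
  branch[0] choose=0:
    choose[3, 1, 3] @ H1
      branch[0] choose=3:
        H0 returns 6
        H1 returns [6]
      branch[1] choose=1:
        H0 returns 2
        H1 returns [2]
      branch[2] choose=3:
        H0 returns 6
        H1 returns [6]
  branch[1] choose=3:
    choose[3, 1, 3] @ H1
      branch[0] choose=3:
        H0 returns 15
        H1 returns [15]
      branch[1] choose=1:
        H0 returns 5
        H1 returns [5]
      branch[2] choose=3:
        H0 returns 15
        H1 returns [15]
  branch[2] choose=6:
    choose[3, 1, 3] @ H1
      branch[0] choose=3:
        H0 returns 24
        H1 returns [24]
      branch[1] choose=1:
        H0 returns 8
        H1 returns [8]
      branch[2] choose=3:
        H0 returns 24
        H1 returns [24]
= [6, 2, 6, 15, 5, 15, 24, 8, 24]

Answer: [6, 2, 6, 15, 5, 15, 24, 8, 24]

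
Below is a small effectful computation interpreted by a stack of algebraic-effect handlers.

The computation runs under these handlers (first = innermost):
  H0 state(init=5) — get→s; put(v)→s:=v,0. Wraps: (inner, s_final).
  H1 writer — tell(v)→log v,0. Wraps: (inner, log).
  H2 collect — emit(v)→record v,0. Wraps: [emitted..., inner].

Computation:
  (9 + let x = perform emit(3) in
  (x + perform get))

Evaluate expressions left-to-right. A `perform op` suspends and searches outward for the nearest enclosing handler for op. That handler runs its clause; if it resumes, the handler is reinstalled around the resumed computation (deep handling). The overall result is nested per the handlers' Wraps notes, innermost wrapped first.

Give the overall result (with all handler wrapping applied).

Evaluation trace:
emit(3) @ H2 ⇒ out+=3
get @ H0 ⇒ 5
H0 returns (14, 5)
H1 returns ((14, 5), ())
H2 returns [3, ((14, 5), ())]
= [3, ((14, 5), ())]

Answer: [3, ((14, 5), ())]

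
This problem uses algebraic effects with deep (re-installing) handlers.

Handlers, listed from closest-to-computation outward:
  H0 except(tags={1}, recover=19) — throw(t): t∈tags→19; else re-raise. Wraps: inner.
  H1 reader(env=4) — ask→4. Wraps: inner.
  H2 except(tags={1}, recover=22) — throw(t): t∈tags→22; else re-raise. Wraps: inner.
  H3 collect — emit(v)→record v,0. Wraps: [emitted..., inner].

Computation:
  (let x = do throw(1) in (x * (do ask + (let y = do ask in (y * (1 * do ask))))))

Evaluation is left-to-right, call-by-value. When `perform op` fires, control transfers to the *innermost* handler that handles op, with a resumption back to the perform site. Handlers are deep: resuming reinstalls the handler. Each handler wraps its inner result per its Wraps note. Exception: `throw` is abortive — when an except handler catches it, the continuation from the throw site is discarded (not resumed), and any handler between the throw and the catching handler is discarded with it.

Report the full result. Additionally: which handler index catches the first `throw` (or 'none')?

Answer: [19] ; first throw caught by: H0

Step-by-step:
throw(1) @ H0 caught ⇒ 19
H1 returns 19
H2 returns 19
H3 returns [19]
= [19]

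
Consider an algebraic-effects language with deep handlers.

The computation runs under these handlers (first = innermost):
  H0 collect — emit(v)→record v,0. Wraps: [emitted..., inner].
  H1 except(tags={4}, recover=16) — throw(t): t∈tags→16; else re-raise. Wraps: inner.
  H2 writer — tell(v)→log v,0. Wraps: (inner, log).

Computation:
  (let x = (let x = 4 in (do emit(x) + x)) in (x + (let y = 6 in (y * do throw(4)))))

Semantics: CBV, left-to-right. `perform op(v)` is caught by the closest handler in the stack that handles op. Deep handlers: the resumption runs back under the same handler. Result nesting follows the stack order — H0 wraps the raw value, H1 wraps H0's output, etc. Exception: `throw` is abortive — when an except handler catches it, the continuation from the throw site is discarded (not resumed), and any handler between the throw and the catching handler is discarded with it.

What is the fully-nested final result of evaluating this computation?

Answer: (16, ())

Evaluation trace:
emit(4) @ H0 ⇒ out+=4
throw(4) @ H1 caught ⇒ 16
H2 returns (16, ())
= (16, ())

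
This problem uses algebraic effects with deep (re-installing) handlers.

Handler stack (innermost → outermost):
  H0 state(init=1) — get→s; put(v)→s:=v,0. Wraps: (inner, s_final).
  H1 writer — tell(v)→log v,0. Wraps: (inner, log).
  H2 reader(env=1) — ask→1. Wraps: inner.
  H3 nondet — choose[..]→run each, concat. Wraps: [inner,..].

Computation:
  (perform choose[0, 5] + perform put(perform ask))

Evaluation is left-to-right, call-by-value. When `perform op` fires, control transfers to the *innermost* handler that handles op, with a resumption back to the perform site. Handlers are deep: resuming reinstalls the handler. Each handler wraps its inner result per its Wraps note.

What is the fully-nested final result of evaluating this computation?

Evaluation trace:
choose[0, 5] @ H3
  branch[0] choose=0:
    ask @ H2 ⇒ 1
    put(1) @ H0 ⇒ s:=1
    H0 returns (0, 1)
    H1 returns ((0, 1), ())
    H2 returns ((0, 1), ())
    H3 returns [((0, 1), ())]
  branch[1] choose=5:
    ask @ H2 ⇒ 1
    put(1) @ H0 ⇒ s:=1
    H0 returns (5, 1)
    H1 returns ((5, 1), ())
    H2 returns ((5, 1), ())
    H3 returns [((5, 1), ())]
= [((0, 1), ()), ((5, 1), ())]

Answer: [((0, 1), ()), ((5, 1), ())]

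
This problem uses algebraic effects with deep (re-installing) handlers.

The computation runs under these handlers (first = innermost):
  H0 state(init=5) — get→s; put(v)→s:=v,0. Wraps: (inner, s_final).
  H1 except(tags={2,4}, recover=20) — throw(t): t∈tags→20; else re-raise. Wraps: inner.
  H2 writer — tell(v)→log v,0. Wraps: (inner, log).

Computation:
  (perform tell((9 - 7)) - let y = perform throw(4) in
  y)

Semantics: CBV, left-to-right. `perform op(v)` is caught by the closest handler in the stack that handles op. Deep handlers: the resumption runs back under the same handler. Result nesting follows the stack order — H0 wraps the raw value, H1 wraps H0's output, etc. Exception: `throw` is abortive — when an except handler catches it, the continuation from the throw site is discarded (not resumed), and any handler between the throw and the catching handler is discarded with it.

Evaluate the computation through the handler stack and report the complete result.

Working:
tell(2) @ H2 ⇒ log+=2
throw(4) @ H1 caught ⇒ 20
H2 returns (20, (2))
= (20, (2))

Answer: (20, (2))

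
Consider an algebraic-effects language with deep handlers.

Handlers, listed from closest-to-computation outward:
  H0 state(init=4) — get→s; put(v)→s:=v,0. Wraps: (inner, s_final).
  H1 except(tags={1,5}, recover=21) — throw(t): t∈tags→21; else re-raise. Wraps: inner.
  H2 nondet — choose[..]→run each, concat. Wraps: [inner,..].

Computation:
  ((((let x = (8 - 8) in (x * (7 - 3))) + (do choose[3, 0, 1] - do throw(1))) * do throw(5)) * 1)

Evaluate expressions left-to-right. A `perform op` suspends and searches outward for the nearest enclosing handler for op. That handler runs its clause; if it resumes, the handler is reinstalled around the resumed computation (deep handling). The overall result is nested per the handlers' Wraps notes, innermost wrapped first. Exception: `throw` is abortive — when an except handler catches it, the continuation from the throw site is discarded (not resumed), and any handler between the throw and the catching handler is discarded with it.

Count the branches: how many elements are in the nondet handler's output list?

Answer: 3

Working:
choose[3, 0, 1] @ H2
  branch[0] choose=3:
    throw(1) @ H1 caught ⇒ 21
    H2 returns [21]
  branch[1] choose=0:
    throw(1) @ H1 caught ⇒ 21
    H2 returns [21]
  branch[2] choose=1:
    throw(1) @ H1 caught ⇒ 21
    H2 returns [21]
= [21, 21, 21]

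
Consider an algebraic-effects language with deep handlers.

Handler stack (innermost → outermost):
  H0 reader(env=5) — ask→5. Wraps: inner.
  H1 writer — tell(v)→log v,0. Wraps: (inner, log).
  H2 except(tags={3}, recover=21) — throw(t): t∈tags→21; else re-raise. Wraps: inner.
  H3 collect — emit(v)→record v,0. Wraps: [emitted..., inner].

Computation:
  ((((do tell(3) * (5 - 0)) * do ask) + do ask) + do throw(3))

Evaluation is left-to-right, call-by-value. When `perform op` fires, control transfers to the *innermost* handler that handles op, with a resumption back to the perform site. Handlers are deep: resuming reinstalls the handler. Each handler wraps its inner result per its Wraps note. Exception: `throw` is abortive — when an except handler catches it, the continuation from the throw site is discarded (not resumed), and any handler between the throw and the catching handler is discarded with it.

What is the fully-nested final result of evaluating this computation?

Evaluation trace:
tell(3) @ H1 ⇒ log+=3
ask @ H0 ⇒ 5
ask @ H0 ⇒ 5
throw(3) @ H2 caught ⇒ 21
H3 returns [21]
= [21]

Answer: [21]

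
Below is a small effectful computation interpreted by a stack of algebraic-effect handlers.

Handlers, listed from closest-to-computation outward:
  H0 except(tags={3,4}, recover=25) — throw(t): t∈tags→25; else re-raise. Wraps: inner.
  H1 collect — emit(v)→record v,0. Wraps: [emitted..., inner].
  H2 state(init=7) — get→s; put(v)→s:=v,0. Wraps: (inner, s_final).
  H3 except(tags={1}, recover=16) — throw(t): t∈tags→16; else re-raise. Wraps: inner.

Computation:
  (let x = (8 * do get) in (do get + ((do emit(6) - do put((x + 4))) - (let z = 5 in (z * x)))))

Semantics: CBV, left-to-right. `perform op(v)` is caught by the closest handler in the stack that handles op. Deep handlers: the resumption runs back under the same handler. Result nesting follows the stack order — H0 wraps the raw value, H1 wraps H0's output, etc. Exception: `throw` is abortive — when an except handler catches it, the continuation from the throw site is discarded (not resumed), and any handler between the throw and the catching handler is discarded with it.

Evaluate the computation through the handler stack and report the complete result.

Step-by-step:
get @ H2 ⇒ 7
get @ H2 ⇒ 7
emit(6) @ H1 ⇒ out+=6
put(60) @ H2 ⇒ s:=60
H0 returns -273
H1 returns [6, -273]
H2 returns ([6, -273], 60)
H3 returns ([6, -273], 60)
= ([6, -273], 60)

Answer: ([6, -273], 60)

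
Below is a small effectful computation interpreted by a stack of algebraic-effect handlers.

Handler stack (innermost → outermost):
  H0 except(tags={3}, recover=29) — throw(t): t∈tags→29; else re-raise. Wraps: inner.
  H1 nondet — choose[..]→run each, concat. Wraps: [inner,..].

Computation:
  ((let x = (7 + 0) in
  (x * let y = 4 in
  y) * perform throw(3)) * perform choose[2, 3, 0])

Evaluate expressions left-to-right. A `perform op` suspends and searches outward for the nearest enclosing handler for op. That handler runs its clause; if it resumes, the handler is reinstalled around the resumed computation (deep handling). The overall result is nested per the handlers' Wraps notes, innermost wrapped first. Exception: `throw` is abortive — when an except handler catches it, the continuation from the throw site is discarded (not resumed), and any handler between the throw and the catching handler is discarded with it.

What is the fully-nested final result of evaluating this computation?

Answer: [29]

Evaluation trace:
throw(3) @ H0 caught ⇒ 29
H1 returns [29]
= [29]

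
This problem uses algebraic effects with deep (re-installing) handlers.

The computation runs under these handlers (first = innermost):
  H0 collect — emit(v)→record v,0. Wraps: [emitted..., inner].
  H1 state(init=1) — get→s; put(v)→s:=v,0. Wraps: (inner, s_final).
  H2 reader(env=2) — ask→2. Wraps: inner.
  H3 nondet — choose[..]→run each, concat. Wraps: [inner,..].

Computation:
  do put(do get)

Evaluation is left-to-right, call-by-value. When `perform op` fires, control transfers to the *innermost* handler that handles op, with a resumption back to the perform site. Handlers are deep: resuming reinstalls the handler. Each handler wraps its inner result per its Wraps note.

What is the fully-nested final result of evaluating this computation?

Answer: [([0], 1)]

Working:
get @ H1 ⇒ 1
put(1) @ H1 ⇒ s:=1
H0 returns [0]
H1 returns ([0], 1)
H2 returns ([0], 1)
H3 returns [([0], 1)]
= [([0], 1)]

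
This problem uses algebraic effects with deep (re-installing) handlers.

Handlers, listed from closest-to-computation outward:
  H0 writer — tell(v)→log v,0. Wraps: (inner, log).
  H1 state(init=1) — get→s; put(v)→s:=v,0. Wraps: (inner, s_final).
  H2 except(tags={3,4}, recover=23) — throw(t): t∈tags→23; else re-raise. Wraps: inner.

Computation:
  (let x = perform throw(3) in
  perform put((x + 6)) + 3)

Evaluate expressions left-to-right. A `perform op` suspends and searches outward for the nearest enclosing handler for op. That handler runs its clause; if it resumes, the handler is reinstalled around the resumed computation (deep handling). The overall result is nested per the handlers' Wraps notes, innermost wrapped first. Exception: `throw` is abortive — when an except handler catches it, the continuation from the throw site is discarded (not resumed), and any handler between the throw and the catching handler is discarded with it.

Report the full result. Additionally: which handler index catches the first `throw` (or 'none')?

Answer: 23 ; first throw caught by: H2

Working:
throw(3) @ H2 caught ⇒ 23
= 23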